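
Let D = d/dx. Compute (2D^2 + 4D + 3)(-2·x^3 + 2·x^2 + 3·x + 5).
- 6 x^{3} - 18 x^{2} + x + 35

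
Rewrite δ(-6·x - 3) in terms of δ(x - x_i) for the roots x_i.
\frac{\delta(x + 1/2)}{6}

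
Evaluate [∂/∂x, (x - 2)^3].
3 \left(x - 2\right)^{2}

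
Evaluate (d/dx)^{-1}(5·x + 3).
\frac{5 x^{2}}{2} + 3 x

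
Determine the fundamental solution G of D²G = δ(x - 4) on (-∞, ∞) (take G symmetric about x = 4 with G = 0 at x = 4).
\frac{|x - 4|}{2}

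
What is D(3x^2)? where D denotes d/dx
6 x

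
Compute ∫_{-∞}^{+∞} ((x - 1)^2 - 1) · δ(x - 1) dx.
-1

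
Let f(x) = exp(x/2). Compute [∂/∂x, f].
\frac{e^{\frac{x}{2}}}{2}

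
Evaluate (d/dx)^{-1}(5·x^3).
\frac{5 x^{4}}{4}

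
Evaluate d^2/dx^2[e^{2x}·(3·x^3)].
6 x \left(2 x^{2} + 6 x + 3\right) e^{2 x}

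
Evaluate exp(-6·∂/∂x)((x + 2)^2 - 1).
x^{2} - 8 x + 15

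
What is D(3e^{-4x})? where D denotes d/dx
- 12 e^{- 4 x}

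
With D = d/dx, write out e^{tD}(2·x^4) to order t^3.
2 x \left(4 t^{3} + 6 t^{2} x + 4 t x^{2} + x^{3}\right)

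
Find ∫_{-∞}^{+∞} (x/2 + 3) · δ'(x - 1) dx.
- \frac{1}{2}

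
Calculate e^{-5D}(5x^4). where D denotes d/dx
5 x^{4} - 100 x^{3} + 750 x^{2} - 2500 x + 3125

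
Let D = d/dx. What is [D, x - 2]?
1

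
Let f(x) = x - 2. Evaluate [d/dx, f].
1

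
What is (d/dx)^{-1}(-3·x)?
- \frac{3 x^{2}}{2}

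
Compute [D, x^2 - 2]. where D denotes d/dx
2 x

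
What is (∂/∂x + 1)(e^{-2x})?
- e^{- 2 x}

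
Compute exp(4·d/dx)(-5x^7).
- 5 x^{7} - 140 x^{6} - 1680 x^{5} - 11200 x^{4} - 44800 x^{3} - 107520 x^{2} - 143360 x - 81920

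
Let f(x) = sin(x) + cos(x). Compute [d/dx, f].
- \sin{\left(x \right)} + \cos{\left(x \right)}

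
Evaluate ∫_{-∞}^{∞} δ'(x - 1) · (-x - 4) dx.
1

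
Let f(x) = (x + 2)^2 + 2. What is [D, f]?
2 x + 4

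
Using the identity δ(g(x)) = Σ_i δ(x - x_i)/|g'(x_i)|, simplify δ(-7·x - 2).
\frac{\delta(x + 2/7)}{7}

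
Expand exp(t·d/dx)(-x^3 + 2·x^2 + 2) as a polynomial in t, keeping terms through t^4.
- t^{3} - t^{2} \left(3 x - 2\right) - t x \left(3 x - 4\right) - x^{3} + 2 x^{2} + 2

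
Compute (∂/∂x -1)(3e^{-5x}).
- 18 e^{- 5 x}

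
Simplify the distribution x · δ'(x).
-\delta(x)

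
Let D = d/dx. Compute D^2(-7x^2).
-14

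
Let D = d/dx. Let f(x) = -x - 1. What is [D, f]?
-1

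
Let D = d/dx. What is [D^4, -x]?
-4D^{3}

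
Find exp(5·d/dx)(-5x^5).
- 5 x^{5} - 125 x^{4} - 1250 x^{3} - 6250 x^{2} - 15625 x - 15625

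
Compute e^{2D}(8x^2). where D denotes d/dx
8 x^{2} + 32 x + 32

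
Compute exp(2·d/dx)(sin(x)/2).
\frac{\sin{\left(x + 2 \right)}}{2}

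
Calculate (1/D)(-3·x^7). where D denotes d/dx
- \frac{3 x^{8}}{8}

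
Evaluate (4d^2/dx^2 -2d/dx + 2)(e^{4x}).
58 e^{4 x}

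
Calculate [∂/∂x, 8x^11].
88 x^{10}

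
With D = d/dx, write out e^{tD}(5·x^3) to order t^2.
5 x \left(3 t^{2} + 3 t x + x^{2}\right)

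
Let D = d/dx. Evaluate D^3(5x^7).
1050 x^{4}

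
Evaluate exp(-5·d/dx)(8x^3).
8 x^{3} - 120 x^{2} + 600 x - 1000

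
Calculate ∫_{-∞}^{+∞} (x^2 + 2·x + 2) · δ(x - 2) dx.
10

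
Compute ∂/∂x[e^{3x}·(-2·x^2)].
2 x \left(- 3 x - 2\right) e^{3 x}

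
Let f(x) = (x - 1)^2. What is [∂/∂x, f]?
2 x - 2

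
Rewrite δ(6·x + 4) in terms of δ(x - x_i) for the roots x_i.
\frac{\delta(x + 2/3)}{6}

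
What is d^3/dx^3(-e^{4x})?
- 64 e^{4 x}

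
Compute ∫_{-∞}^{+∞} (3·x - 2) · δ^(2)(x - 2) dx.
0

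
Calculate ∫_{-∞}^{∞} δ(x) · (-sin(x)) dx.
0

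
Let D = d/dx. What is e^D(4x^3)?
4 x^{3} + 12 x^{2} + 12 x + 4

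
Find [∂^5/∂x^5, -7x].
-35\frac{d^{4}}{dx^{4}}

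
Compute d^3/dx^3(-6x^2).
0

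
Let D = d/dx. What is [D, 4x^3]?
12 x^{2}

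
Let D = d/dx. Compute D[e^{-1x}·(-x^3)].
x^{2} \left(x - 3\right) e^{- x}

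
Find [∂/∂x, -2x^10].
- 20 x^{9}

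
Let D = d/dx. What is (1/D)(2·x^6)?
\frac{2 x^{7}}{7}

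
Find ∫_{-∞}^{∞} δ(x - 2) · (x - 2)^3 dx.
0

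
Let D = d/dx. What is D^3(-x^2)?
0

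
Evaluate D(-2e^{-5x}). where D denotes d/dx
10 e^{- 5 x}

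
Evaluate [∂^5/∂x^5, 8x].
40\frac{d^{4}}{dx^{4}}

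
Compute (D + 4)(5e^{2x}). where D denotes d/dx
30 e^{2 x}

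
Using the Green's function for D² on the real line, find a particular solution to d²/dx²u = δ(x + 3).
\frac{|x + 3|}{2}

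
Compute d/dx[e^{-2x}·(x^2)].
2 x \left(1 - x\right) e^{- 2 x}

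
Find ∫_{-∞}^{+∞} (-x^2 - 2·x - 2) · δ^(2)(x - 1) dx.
-2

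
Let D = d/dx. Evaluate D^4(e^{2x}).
16 e^{2 x}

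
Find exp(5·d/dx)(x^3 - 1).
x^{3} + 15 x^{2} + 75 x + 124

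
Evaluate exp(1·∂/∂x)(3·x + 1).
3 x + 4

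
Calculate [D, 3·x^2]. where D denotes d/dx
6 x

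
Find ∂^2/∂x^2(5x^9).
360 x^{7}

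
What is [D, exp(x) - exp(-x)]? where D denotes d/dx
2 \cosh{\left(x \right)}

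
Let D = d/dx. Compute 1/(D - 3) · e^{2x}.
- e^{2 x}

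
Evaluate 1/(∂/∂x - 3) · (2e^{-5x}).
- \frac{e^{- 5 x}}{4}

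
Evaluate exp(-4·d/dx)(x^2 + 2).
x^{2} - 8 x + 18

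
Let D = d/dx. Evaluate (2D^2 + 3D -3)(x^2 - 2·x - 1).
- 3 x^{2} + 12 x + 1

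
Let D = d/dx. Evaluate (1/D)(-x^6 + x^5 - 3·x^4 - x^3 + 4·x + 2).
- \frac{x^{7}}{7} + \frac{x^{6}}{6} - \frac{3 x^{5}}{5} - \frac{x^{4}}{4} + 2 x^{2} + 2 x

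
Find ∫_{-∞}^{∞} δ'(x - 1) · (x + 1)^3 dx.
-12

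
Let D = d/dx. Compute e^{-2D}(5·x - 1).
5 x - 11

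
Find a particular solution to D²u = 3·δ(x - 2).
\frac{3|x - 2|}{2}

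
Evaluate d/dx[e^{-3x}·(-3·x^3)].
9 x^{2} \left(x - 1\right) e^{- 3 x}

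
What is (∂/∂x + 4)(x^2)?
2 x \left(2 x + 1\right)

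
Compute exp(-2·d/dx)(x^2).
x^{2} - 4 x + 4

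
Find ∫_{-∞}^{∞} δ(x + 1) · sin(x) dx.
- \sin{\left(1 \right)}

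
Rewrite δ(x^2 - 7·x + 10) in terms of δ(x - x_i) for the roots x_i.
\frac{\delta(x - 2) + \delta(x - 5)}{3}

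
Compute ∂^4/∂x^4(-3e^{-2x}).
- 48 e^{- 2 x}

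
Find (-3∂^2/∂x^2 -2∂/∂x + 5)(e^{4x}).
- 51 e^{4 x}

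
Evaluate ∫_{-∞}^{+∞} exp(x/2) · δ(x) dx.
1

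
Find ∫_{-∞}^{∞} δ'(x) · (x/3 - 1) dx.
- \frac{1}{3}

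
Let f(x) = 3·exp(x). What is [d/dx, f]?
3 e^{x}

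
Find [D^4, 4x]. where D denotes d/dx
16D^{3}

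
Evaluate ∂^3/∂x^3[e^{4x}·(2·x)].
\left(128 x + 96\right) e^{4 x}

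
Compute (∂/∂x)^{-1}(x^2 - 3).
\frac{x^{3}}{3} - 3 x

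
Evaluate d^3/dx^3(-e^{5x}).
- 125 e^{5 x}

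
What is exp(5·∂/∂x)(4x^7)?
4 x^{7} + 140 x^{6} + 2100 x^{5} + 17500 x^{4} + 87500 x^{3} + 262500 x^{2} + 437500 x + 312500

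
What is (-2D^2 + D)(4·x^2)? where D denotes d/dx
8 x - 16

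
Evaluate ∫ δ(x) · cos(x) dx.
1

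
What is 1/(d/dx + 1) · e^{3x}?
\frac{e^{3 x}}{4}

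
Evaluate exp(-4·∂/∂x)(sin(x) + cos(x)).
\sqrt{2} \cos{\left(- x + \frac{\pi}{4} + 4 \right)}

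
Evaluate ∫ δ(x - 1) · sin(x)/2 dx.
\frac{\sin{\left(1 \right)}}{2}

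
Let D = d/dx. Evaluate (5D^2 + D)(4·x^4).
16 x^{2} \left(x + 15\right)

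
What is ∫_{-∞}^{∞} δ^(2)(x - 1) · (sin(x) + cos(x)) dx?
- \sin{\left(1 \right)} - \cos{\left(1 \right)}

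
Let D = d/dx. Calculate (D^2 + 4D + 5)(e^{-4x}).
5 e^{- 4 x}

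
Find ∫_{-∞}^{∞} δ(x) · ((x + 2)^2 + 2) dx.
6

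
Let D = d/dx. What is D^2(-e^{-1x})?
- e^{- x}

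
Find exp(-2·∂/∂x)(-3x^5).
- 3 x^{5} + 30 x^{4} - 120 x^{3} + 240 x^{2} - 240 x + 96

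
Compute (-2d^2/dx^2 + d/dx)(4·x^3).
12 x \left(x - 4\right)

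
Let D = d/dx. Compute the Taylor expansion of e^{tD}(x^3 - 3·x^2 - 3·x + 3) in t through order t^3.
t^{3} + 3 t^{2} \left(x - 1\right) - 3 t \left(- x^{2} + 2 x + 1\right) + x^{3} - 3 x^{2} - 3 x + 3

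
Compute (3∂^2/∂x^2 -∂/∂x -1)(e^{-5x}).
79 e^{- 5 x}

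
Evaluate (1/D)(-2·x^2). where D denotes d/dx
- \frac{2 x^{3}}{3}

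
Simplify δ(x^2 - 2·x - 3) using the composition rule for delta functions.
\frac{\delta(x + 1) + \delta(x - 3)}{4}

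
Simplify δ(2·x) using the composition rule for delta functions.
\frac{\delta(x)}{2}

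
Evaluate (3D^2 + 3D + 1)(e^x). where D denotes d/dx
7 e^{x}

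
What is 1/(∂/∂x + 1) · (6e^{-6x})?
- \frac{6 e^{- 6 x}}{5}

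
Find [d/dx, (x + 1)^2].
2 x + 2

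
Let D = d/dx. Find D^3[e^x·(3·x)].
3 \left(x + 3\right) e^{x}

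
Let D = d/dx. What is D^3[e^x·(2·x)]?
2 \left(x + 3\right) e^{x}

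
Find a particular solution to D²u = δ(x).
\frac{|x|}{2}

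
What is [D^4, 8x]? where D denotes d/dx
32D^{3}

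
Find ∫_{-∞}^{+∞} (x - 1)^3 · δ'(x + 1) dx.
-12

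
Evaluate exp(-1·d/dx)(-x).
1 - x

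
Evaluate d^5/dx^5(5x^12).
475200 x^{7}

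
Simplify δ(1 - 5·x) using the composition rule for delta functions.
\frac{\delta(x - 1/5)}{5}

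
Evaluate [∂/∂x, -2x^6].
- 12 x^{5}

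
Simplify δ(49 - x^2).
\frac{\delta(x - 7) + \delta(x + 7)}{14}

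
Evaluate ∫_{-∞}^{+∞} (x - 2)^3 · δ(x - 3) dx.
1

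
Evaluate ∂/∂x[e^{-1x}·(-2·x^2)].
2 x \left(x - 2\right) e^{- x}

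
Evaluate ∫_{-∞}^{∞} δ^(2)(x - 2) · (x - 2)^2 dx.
2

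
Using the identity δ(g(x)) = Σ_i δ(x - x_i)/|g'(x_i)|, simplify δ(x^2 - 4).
\frac{\delta(x - 2) + \delta(x + 2)}{4}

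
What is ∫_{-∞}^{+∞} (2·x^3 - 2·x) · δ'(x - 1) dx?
-4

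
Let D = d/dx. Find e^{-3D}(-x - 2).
1 - x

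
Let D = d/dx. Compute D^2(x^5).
20 x^{3}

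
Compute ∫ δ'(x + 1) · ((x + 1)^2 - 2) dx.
0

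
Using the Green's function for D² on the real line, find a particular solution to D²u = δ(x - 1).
\frac{|x - 1|}{2}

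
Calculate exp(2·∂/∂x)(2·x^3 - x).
2 x^{3} + 12 x^{2} + 23 x + 14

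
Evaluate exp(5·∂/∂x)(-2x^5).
- 2 x^{5} - 50 x^{4} - 500 x^{3} - 2500 x^{2} - 6250 x - 6250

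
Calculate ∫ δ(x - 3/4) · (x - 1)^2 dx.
\frac{1}{16}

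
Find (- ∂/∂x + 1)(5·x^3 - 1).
5 x^{3} - 15 x^{2} - 1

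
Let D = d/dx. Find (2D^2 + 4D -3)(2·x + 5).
- 6 x - 7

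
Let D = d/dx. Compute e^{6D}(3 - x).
- x - 3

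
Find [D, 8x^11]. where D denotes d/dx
88 x^{10}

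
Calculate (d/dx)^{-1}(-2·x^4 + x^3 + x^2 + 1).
- \frac{2 x^{5}}{5} + \frac{x^{4}}{4} + \frac{x^{3}}{3} + x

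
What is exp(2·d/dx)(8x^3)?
8 x^{3} + 48 x^{2} + 96 x + 64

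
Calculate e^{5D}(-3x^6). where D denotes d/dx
- 3 x^{6} - 90 x^{5} - 1125 x^{4} - 7500 x^{3} - 28125 x^{2} - 56250 x - 46875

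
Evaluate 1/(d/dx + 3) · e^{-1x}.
\frac{e^{- x}}{2}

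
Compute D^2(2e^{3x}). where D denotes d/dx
18 e^{3 x}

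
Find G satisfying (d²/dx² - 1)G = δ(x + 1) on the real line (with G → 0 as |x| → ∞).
-\frac{e^{-|x + 1|}}{2}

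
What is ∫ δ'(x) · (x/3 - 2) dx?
- \frac{1}{3}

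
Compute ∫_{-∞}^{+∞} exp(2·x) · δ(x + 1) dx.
e^{-2}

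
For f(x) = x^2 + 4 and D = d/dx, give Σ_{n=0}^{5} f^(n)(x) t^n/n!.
t^{2} + 2 t x + x^{2} + 4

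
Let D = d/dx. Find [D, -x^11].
- 11 x^{10}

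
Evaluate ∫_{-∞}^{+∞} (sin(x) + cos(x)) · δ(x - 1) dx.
\cos{\left(1 \right)} + \sin{\left(1 \right)}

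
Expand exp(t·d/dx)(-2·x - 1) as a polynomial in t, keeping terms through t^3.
- 2 t - 2 x - 1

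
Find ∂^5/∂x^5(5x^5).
600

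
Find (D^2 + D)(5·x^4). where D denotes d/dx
20 x^{2} \left(x + 3\right)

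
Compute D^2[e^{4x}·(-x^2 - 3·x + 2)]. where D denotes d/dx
\left(- 16 x^{2} - 64 x + 6\right) e^{4 x}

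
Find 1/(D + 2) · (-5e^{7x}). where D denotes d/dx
- \frac{5 e^{7 x}}{9}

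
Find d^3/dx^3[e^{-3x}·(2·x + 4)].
54 \left(- x - 1\right) e^{- 3 x}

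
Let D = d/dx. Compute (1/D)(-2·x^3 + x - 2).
- \frac{x^{4}}{2} + \frac{x^{2}}{2} - 2 x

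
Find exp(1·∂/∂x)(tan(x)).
\tan{\left(x + 1 \right)}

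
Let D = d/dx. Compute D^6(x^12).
665280 x^{6}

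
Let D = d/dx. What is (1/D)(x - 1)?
\frac{x^{2}}{2} - x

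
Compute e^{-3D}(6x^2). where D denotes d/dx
6 x^{2} - 36 x + 54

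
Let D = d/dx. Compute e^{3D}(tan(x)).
\tan{\left(x + 3 \right)}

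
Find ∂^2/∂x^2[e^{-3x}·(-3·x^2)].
3 \left(- 9 x^{2} + 12 x - 2\right) e^{- 3 x}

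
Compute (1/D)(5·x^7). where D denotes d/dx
\frac{5 x^{8}}{8}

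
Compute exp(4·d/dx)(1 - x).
- x - 3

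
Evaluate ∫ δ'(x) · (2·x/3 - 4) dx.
- \frac{2}{3}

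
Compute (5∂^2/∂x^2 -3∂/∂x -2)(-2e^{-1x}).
- 12 e^{- x}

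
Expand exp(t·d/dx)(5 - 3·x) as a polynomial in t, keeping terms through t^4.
- 3 t - 3 x + 5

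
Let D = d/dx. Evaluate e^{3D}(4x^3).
4 x^{3} + 36 x^{2} + 108 x + 108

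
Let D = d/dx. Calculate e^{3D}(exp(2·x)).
e^{2 x + 6}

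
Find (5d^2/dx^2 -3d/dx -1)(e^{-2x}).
25 e^{- 2 x}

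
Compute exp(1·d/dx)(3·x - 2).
3 x + 1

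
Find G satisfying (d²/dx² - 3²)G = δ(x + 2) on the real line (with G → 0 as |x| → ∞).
-\frac{e^{-3|x + 2|}}{6}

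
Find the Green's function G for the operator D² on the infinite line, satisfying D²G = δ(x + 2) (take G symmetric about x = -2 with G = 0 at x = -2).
\frac{|x + 2|}{2}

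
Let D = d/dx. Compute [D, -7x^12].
- 84 x^{11}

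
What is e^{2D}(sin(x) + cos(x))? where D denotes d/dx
\sqrt{2} \sin{\left(x + \frac{\pi}{4} + 2 \right)}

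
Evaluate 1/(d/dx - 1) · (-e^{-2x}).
\frac{e^{- 2 x}}{3}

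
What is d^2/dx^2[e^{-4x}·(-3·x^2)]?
6 \left(- 8 x^{2} + 8 x - 1\right) e^{- 4 x}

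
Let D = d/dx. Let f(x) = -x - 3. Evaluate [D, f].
-1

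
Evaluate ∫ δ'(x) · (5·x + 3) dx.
-5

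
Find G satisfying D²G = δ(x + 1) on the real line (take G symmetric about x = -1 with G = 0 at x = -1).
\frac{|x + 1|}{2}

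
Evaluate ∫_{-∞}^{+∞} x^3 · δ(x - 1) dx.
1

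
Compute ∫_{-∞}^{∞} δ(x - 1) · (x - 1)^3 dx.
0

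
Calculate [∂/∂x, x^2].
2 x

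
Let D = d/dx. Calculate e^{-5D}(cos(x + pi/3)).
\cos{\left(x - 5 + \frac{\pi}{3} \right)}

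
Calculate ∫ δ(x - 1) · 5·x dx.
5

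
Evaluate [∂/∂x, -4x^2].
- 8 x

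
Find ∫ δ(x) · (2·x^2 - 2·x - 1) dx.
-1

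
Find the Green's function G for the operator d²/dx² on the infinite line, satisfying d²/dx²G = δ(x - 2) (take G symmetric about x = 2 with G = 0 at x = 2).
\frac{|x - 2|}{2}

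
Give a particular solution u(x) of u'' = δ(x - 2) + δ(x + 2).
\frac{|x - 2|}{2} + \frac{|x + 2|}{2}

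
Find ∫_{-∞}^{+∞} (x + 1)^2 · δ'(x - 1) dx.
-4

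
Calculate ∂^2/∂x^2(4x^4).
48 x^{2}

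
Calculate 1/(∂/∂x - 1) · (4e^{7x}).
\frac{2 e^{7 x}}{3}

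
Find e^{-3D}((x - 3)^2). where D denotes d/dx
x^{2} - 12 x + 36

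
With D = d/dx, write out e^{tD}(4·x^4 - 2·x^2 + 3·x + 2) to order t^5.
4 t^{4} + 16 t^{3} x + t^{2} \left(24 x^{2} - 2\right) + t \left(16 x^{3} - 4 x + 3\right) + 4 x^{4} - 2 x^{2} + 3 x + 2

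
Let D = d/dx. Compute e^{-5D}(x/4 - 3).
\frac{x}{4} - \frac{17}{4}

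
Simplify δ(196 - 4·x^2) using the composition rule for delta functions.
\frac{\delta(x - 7) + \delta(x + 7)}{56}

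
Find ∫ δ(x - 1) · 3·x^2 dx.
3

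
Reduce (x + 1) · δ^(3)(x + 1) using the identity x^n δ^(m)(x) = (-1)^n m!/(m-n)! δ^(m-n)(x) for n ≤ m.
-3\delta^{(2)}(x + 1)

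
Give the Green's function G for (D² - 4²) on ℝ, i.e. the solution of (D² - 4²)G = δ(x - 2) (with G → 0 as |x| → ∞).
-\frac{e^{-4|x - 2|}}{8}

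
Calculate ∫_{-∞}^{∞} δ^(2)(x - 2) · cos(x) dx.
- \cos{\left(2 \right)}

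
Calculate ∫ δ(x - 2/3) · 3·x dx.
2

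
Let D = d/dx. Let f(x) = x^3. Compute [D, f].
3 x^{2}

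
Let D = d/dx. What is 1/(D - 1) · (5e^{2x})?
5 e^{2 x}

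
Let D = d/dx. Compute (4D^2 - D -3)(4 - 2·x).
6 x - 10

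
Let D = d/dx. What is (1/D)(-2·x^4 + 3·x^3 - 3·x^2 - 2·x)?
- \frac{2 x^{5}}{5} + \frac{3 x^{4}}{4} - x^{3} - x^{2}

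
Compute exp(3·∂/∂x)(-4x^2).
- 4 x^{2} - 24 x - 36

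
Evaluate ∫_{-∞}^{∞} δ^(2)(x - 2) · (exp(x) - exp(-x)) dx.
2 \sinh{\left(2 \right)}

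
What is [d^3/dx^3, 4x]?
12\frac{d^{2}}{dx^{2}}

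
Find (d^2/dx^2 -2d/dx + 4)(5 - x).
22 - 4 x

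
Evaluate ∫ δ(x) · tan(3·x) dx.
0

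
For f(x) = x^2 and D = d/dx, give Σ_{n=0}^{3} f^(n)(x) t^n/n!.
t^{2} + 2 t x + x^{2}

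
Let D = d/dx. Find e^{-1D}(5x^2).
5 x^{2} - 10 x + 5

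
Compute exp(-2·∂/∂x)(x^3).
x^{3} - 6 x^{2} + 12 x - 8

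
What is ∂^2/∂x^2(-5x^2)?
-10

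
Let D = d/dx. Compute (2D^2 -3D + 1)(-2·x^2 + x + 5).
- 2 x^{2} + 13 x - 6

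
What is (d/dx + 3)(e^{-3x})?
0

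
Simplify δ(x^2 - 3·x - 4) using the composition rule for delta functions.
\frac{\delta(x + 1) + \delta(x - 4)}{5}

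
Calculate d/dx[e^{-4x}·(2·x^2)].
4 x \left(1 - 2 x\right) e^{- 4 x}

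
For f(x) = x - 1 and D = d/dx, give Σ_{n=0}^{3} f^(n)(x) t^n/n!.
t + x - 1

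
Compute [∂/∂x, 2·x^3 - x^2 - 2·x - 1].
6 x^{2} - 2 x - 2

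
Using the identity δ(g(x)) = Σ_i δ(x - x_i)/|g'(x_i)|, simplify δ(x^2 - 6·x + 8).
\frac{\delta(x - 4) + \delta(x - 2)}{2}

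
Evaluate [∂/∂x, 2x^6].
12 x^{5}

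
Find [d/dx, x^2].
2 x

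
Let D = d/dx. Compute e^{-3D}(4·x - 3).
4 x - 15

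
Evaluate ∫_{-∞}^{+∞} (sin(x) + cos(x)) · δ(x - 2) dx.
\cos{\left(2 \right)} + \sin{\left(2 \right)}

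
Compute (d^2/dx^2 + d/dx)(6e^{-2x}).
12 e^{- 2 x}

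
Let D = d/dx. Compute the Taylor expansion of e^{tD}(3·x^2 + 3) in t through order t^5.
3 t^{2} + 6 t x + 3 x^{2} + 3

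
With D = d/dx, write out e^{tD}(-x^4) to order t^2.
x^{2} \left(- 6 t^{2} - 4 t x - x^{2}\right)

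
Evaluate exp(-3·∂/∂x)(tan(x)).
\tan{\left(x - 3 \right)}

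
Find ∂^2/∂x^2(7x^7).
294 x^{5}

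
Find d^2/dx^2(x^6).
30 x^{4}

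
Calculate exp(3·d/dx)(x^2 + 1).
x^{2} + 6 x + 10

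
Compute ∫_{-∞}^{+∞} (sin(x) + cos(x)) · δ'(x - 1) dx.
- \cos{\left(1 \right)} + \sin{\left(1 \right)}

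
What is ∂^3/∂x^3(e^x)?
e^{x}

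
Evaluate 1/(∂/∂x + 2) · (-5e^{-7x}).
e^{- 7 x}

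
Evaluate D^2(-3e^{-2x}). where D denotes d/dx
- 12 e^{- 2 x}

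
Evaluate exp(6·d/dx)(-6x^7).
- 6 x^{7} - 252 x^{6} - 4536 x^{5} - 45360 x^{4} - 272160 x^{3} - 979776 x^{2} - 1959552 x - 1679616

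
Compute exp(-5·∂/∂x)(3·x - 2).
3 x - 17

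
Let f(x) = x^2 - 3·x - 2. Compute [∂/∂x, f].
2 x - 3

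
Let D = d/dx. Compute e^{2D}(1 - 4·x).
- 4 x - 7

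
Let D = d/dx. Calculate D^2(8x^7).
336 x^{5}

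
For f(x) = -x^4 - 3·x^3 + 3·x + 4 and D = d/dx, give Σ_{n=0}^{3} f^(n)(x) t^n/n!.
- t^{3} \left(4 x + 3\right) - 3 t^{2} x \left(2 x + 3\right) - t \left(4 x^{3} + 9 x^{2} - 3\right) - x^{4} - 3 x^{3} + 3 x + 4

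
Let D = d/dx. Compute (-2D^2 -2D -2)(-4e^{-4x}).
104 e^{- 4 x}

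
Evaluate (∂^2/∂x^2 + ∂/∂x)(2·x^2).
4 x + 4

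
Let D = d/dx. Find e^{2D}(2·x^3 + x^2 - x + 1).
2 x^{3} + 13 x^{2} + 27 x + 19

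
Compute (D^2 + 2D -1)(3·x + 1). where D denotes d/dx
5 - 3 x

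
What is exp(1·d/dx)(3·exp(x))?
3 e^{x + 1}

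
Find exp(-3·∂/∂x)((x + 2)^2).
x^{2} - 2 x + 1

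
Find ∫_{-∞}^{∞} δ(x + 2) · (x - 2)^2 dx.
16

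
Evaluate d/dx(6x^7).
42 x^{6}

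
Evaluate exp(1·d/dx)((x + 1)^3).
x^{3} + 6 x^{2} + 12 x + 8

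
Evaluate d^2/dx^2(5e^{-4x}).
80 e^{- 4 x}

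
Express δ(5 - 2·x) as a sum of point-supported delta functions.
\frac{\delta(x - 5/2)}{2}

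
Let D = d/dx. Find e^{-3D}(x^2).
x^{2} - 6 x + 9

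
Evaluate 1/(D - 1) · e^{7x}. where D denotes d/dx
\frac{e^{7 x}}{6}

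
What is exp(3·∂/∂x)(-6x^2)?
- 6 x^{2} - 36 x - 54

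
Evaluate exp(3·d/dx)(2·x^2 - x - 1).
2 x^{2} + 11 x + 14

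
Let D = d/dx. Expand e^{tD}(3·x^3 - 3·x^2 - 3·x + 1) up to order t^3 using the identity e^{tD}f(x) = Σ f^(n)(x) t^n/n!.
3 t^{3} + t^{2} \left(9 x - 3\right) - 3 t \left(- 3 x^{2} + 2 x + 1\right) + 3 x^{3} - 3 x^{2} - 3 x + 1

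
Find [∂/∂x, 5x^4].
20 x^{3}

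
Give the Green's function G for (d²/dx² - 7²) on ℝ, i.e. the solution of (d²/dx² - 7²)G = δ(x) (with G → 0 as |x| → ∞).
-\frac{e^{-7|x|}}{14}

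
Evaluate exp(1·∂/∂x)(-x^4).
- x^{4} - 4 x^{3} - 6 x^{2} - 4 x - 1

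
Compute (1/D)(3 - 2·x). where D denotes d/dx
- x^{2} + 3 x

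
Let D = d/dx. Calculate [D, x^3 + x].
3 x^{2} + 1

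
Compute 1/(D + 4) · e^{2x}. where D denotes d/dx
\frac{e^{2 x}}{6}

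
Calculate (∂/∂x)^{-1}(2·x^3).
\frac{x^{4}}{2}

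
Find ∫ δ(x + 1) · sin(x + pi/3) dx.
\cos{\left(\frac{\pi}{6} + 1 \right)}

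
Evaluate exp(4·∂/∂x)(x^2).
x^{2} + 8 x + 16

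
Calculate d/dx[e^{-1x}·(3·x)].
3 \left(1 - x\right) e^{- x}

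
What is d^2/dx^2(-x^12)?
- 132 x^{10}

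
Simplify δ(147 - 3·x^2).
\frac{\delta(x - 7) + \delta(x + 7)}{42}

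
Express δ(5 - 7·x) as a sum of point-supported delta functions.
\frac{\delta(x - 5/7)}{7}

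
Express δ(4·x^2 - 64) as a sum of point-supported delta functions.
\frac{\delta(x - 4) + \delta(x + 4)}{32}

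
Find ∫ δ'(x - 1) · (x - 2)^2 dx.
2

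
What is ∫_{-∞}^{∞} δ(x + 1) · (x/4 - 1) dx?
- \frac{5}{4}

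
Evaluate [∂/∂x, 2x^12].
24 x^{11}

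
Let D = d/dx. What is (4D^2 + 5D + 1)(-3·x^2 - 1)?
- 3 x^{2} - 30 x - 25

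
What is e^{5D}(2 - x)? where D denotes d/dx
- x - 3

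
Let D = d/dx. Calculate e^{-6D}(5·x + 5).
5 x - 25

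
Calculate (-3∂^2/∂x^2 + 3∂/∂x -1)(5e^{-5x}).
- 455 e^{- 5 x}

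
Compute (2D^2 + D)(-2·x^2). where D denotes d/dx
- 4 x - 8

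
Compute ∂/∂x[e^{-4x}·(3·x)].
3 \left(1 - 4 x\right) e^{- 4 x}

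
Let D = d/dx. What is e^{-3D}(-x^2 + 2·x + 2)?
- x^{2} + 8 x - 13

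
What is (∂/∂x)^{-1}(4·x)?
2 x^{2}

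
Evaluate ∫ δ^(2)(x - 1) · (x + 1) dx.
0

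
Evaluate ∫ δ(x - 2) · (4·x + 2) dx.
10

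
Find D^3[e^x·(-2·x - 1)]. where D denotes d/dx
\left(- 2 x - 7\right) e^{x}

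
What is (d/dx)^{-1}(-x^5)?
- \frac{x^{6}}{6}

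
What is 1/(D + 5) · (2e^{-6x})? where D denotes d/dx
- 2 e^{- 6 x}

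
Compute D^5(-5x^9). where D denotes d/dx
- 75600 x^{4}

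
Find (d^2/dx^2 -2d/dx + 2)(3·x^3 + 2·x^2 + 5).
6 x^{3} - 14 x^{2} + 10 x + 14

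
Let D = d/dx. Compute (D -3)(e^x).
- 2 e^{x}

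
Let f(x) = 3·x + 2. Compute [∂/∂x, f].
3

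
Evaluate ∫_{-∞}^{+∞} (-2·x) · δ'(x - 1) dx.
2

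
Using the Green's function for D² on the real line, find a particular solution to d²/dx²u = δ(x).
\frac{|x|}{2}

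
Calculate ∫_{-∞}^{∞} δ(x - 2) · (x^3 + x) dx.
10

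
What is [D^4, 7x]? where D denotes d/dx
28D^{3}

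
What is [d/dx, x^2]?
2 x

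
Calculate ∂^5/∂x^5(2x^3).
0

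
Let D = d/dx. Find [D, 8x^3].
24 x^{2}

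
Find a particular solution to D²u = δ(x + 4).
\frac{|x + 4|}{2}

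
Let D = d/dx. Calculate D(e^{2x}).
2 e^{2 x}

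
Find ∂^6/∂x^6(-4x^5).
0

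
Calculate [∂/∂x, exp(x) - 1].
e^{x}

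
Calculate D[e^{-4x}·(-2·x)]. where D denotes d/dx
2 \left(4 x - 1\right) e^{- 4 x}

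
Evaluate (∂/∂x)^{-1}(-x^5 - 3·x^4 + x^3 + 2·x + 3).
- \frac{x^{6}}{6} - \frac{3 x^{5}}{5} + \frac{x^{4}}{4} + x^{2} + 3 x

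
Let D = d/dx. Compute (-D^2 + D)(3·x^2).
6 x - 6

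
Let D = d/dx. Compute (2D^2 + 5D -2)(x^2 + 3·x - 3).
- 2 x^{2} + 4 x + 25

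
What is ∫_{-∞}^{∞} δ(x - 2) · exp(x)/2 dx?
\frac{e^{2}}{2}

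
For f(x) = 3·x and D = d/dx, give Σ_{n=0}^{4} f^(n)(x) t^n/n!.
3 t + 3 x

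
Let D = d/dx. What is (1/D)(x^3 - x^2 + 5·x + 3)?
\frac{x^{4}}{4} - \frac{x^{3}}{3} + \frac{5 x^{2}}{2} + 3 x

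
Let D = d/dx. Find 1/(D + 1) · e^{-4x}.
- \frac{e^{- 4 x}}{3}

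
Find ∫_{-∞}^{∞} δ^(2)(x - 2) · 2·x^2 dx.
4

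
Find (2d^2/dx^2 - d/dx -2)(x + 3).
- 2 x - 7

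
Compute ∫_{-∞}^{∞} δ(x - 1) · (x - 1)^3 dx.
0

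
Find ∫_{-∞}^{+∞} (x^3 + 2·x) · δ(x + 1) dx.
-3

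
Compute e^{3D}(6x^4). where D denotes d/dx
6 x^{4} + 72 x^{3} + 324 x^{2} + 648 x + 486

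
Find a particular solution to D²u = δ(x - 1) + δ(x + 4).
\frac{|x - 1|}{2} + \frac{|x + 4|}{2}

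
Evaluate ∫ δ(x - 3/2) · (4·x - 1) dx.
5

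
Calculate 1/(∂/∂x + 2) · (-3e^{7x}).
- \frac{e^{7 x}}{3}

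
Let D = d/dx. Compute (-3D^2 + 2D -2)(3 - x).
2 x - 8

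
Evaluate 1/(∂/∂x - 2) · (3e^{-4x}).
- \frac{e^{- 4 x}}{2}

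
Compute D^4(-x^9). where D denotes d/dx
- 3024 x^{5}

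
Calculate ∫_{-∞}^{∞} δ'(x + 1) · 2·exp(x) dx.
- \frac{2}{e}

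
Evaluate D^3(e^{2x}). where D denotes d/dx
8 e^{2 x}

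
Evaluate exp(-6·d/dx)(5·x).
5 x - 30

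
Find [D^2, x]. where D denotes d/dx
2D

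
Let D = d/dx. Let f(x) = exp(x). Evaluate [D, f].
e^{x}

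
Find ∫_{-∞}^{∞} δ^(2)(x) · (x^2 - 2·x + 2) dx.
2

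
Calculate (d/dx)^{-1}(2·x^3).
\frac{x^{4}}{2}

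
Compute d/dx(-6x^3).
- 18 x^{2}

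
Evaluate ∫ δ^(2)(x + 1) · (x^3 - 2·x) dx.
-6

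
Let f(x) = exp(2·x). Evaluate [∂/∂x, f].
2 e^{2 x}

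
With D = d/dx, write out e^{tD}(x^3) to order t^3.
t^{3} + 3 t^{2} x + 3 t x^{2} + x^{3}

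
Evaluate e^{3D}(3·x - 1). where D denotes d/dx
3 x + 8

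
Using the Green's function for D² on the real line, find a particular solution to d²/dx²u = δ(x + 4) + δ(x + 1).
\frac{|x + 4|}{2} + \frac{|x + 1|}{2}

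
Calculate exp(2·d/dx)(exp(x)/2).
\frac{e^{x + 2}}{2}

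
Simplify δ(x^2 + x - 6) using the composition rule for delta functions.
\frac{\delta(x - 2) + \delta(x + 3)}{5}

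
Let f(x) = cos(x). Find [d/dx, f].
- \sin{\left(x \right)}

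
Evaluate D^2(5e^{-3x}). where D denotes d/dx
45 e^{- 3 x}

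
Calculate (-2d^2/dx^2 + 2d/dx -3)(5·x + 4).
- 15 x - 2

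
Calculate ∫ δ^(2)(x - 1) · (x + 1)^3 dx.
12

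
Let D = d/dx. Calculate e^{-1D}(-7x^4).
- 7 x^{4} + 28 x^{3} - 42 x^{2} + 28 x - 7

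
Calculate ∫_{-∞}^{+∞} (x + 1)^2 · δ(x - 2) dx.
9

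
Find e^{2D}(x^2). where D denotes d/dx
x^{2} + 4 x + 4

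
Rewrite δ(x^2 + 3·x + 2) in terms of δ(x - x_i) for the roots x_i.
\frac{\delta(x + 2) + \delta(x + 1)}{1}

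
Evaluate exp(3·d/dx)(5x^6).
5 x^{6} + 90 x^{5} + 675 x^{4} + 2700 x^{3} + 6075 x^{2} + 7290 x + 3645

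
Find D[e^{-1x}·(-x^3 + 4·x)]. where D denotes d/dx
\left(x^{3} - 3 x^{2} - 4 x + 4\right) e^{- x}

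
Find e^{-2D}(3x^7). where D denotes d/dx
3 x^{7} - 42 x^{6} + 252 x^{5} - 840 x^{4} + 1680 x^{3} - 2016 x^{2} + 1344 x - 384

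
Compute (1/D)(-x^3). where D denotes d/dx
- \frac{x^{4}}{4}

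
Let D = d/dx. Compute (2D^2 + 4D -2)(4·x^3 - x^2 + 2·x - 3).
- 8 x^{3} + 50 x^{2} + 36 x + 10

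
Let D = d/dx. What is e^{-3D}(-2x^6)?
- 2 x^{6} + 36 x^{5} - 270 x^{4} + 1080 x^{3} - 2430 x^{2} + 2916 x - 1458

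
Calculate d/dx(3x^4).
12 x^{3}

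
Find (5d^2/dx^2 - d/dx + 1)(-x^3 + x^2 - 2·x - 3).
- x^{3} + 4 x^{2} - 34 x + 9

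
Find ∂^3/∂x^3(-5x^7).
- 1050 x^{4}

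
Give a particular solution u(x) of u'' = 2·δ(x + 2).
|x + 2|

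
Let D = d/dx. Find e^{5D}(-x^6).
- x^{6} - 30 x^{5} - 375 x^{4} - 2500 x^{3} - 9375 x^{2} - 18750 x - 15625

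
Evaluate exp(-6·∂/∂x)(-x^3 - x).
- x^{3} + 18 x^{2} - 109 x + 222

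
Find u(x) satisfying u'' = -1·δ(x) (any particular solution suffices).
-\frac{|x|}{2}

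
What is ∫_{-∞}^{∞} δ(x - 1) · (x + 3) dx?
4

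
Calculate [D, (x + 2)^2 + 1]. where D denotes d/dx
2 x + 4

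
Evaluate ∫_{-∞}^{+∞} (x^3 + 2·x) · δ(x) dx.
0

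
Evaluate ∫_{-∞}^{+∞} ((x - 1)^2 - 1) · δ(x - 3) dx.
3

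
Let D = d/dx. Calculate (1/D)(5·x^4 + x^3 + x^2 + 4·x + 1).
x^{5} + \frac{x^{4}}{4} + \frac{x^{3}}{3} + 2 x^{2} + x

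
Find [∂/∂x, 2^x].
2^{x} \log{\left(2 \right)}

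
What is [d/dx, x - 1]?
1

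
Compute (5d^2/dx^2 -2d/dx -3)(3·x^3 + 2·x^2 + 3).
- 9 x^{3} - 24 x^{2} + 82 x + 11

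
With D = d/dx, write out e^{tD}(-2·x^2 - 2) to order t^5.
- 2 t^{2} - 4 t x - 2 x^{2} - 2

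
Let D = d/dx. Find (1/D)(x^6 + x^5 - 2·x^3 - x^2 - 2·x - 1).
\frac{x^{7}}{7} + \frac{x^{6}}{6} - \frac{x^{4}}{2} - \frac{x^{3}}{3} - x^{2} - x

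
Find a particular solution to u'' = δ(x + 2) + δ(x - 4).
\frac{|x + 2|}{2} + \frac{|x - 4|}{2}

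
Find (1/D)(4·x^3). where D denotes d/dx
x^{4}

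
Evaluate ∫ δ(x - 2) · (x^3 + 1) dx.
9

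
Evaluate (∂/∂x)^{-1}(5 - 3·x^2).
- x^{3} + 5 x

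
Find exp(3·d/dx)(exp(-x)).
e^{- x - 3}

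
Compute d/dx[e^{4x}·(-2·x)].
\left(- 8 x - 2\right) e^{4 x}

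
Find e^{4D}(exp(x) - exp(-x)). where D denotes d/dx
2 \sinh{\left(x + 4 \right)}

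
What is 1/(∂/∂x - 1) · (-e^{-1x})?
\frac{e^{- x}}{2}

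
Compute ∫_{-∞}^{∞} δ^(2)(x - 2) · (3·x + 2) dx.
0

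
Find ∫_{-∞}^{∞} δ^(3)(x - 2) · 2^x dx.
- 4 \log{\left(2 \right)}^{3}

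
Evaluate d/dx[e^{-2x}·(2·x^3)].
x^{2} \left(6 - 4 x\right) e^{- 2 x}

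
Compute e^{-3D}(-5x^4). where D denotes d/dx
- 5 x^{4} + 60 x^{3} - 270 x^{2} + 540 x - 405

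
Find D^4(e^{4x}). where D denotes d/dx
256 e^{4 x}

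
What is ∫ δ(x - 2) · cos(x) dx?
\cos{\left(2 \right)}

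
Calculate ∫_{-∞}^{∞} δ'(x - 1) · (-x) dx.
1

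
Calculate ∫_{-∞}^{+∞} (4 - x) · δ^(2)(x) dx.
0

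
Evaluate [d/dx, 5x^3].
15 x^{2}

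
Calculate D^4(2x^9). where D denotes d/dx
6048 x^{5}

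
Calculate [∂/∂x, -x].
-1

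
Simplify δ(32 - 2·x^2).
\frac{\delta(x - 4) + \delta(x + 4)}{16}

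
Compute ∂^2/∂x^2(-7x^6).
- 210 x^{4}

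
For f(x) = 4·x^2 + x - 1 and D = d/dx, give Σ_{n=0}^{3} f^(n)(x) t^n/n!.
4 t^{2} + t \left(8 x + 1\right) + 4 x^{2} + x - 1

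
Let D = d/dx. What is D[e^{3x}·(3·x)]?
\left(9 x + 3\right) e^{3 x}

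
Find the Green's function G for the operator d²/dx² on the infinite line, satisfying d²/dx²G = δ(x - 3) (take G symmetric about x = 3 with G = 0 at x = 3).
\frac{|x - 3|}{2}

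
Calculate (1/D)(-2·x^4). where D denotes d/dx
- \frac{2 x^{5}}{5}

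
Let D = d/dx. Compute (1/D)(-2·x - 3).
- x^{2} - 3 x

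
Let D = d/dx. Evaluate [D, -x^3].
- 3 x^{2}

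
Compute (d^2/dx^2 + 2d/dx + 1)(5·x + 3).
5 x + 13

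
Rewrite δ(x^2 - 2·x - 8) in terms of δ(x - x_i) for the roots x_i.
\frac{\delta(x - 4) + \delta(x + 2)}{6}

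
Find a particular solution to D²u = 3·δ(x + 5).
\frac{3|x + 5|}{2}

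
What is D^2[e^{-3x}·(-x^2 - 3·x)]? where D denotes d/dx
\left(- 9 x^{2} - 15 x + 16\right) e^{- 3 x}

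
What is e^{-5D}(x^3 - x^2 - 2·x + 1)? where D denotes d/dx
x^{3} - 16 x^{2} + 83 x - 139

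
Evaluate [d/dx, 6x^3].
18 x^{2}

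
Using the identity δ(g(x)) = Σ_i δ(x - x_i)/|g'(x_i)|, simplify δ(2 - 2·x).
\frac{\delta(x - 1)}{2}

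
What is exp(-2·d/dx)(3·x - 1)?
3 x - 7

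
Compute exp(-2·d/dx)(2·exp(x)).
2 e^{x - 2}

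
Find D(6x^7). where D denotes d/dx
42 x^{6}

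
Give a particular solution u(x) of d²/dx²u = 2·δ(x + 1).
|x + 1|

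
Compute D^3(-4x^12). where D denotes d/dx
- 5280 x^{9}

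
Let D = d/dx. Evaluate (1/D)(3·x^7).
\frac{3 x^{8}}{8}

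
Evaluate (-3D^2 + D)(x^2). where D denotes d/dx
2 x - 6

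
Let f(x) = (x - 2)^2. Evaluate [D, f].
2 x - 4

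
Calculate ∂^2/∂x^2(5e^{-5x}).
125 e^{- 5 x}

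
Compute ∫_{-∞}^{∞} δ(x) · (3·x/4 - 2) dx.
-2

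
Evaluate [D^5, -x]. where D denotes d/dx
-5D^{4}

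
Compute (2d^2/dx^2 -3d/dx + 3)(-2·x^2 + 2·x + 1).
- 6 x^{2} + 18 x - 11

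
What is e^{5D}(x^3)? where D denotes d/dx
x^{3} + 15 x^{2} + 75 x + 125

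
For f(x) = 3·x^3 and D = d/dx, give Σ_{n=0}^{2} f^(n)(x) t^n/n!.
3 x \left(3 t^{2} + 3 t x + x^{2}\right)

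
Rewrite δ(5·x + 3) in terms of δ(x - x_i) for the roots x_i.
\frac{\delta(x + 3/5)}{5}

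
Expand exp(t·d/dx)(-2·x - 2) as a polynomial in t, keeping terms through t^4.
- 2 t - 2 x - 2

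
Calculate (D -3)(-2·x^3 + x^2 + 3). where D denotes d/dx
6 x^{3} - 9 x^{2} + 2 x - 9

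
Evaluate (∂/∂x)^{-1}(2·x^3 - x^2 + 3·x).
\frac{x^{4}}{2} - \frac{x^{3}}{3} + \frac{3 x^{2}}{2}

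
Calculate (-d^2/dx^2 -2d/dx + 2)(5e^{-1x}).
15 e^{- x}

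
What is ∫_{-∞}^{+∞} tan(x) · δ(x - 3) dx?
\tan{\left(3 \right)}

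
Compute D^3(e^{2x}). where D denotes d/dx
8 e^{2 x}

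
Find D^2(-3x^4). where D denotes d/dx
- 36 x^{2}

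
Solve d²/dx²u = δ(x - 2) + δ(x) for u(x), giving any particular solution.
\frac{|x - 2|}{2} + \frac{|x|}{2}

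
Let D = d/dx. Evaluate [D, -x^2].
- 2 x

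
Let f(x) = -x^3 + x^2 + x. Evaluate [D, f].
- 3 x^{2} + 2 x + 1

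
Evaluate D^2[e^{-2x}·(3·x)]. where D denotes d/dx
12 \left(x - 1\right) e^{- 2 x}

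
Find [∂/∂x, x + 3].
1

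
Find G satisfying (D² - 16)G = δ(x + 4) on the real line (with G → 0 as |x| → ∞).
-\frac{e^{-4|x + 4|}}{8}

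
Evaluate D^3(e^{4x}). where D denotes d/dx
64 e^{4 x}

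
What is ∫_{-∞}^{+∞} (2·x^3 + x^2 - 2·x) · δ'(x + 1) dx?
-2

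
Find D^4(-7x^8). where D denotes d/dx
- 11760 x^{4}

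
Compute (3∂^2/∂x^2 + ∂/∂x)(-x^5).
5 x^{3} \left(- x - 12\right)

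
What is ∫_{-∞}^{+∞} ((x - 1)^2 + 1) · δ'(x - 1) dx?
0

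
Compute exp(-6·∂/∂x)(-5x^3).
- 5 x^{3} + 90 x^{2} - 540 x + 1080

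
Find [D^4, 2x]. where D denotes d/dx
8D^{3}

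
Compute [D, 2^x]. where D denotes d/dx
2^{x} \log{\left(2 \right)}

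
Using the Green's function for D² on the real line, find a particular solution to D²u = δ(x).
\frac{|x|}{2}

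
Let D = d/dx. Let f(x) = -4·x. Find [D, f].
-4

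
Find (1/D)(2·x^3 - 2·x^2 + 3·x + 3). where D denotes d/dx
\frac{x^{4}}{2} - \frac{2 x^{3}}{3} + \frac{3 x^{2}}{2} + 3 x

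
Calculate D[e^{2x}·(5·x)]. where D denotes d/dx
\left(10 x + 5\right) e^{2 x}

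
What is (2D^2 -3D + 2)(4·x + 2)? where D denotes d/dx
8 x - 8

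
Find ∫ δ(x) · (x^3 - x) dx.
0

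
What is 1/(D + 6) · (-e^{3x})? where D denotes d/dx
- \frac{e^{3 x}}{9}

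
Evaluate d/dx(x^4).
4 x^{3}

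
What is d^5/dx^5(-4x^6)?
- 2880 x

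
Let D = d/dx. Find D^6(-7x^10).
- 1058400 x^{4}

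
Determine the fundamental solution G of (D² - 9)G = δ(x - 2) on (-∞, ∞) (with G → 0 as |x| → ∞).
-\frac{e^{-3|x - 2|}}{6}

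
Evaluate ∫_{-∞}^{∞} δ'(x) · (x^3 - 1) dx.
0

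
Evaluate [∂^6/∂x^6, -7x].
-42\frac{d^{5}}{dx^{5}}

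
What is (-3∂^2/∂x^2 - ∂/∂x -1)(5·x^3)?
5 x \left(- x^{2} - 3 x - 18\right)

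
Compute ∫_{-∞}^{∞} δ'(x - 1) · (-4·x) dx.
4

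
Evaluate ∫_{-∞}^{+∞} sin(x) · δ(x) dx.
0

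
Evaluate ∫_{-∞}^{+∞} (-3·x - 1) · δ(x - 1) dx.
-4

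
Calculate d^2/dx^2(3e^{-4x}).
48 e^{- 4 x}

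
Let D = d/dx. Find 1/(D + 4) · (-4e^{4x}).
- \frac{e^{4 x}}{2}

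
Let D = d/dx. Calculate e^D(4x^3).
4 x^{3} + 12 x^{2} + 12 x + 4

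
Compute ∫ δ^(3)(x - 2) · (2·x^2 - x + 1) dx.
0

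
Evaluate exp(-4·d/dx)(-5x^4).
- 5 x^{4} + 80 x^{3} - 480 x^{2} + 1280 x - 1280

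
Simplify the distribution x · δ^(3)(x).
-3\delta^{(2)}(x)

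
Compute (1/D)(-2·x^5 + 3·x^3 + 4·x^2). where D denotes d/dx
- \frac{x^{6}}{3} + \frac{3 x^{4}}{4} + \frac{4 x^{3}}{3}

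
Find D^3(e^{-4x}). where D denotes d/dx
- 64 e^{- 4 x}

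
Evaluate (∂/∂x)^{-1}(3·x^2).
x^{3}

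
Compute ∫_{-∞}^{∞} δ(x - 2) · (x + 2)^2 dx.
16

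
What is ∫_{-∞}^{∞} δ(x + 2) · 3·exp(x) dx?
\frac{3}{e^{2}}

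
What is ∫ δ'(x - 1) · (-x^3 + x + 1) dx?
2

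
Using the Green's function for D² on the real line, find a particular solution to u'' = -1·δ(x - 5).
-\frac{|x - 5|}{2}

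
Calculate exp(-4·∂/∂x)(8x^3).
8 x^{3} - 96 x^{2} + 384 x - 512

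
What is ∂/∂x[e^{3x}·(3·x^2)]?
3 x \left(3 x + 2\right) e^{3 x}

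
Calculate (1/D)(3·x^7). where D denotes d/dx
\frac{3 x^{8}}{8}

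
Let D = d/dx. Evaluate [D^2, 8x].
16D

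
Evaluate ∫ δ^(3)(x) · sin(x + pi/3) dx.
\frac{1}{2}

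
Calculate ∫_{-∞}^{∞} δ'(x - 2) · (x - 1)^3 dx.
-3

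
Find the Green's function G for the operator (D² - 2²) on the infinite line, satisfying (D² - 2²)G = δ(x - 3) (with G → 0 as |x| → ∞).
-\frac{e^{-2|x - 3|}}{4}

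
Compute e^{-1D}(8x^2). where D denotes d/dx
8 x^{2} - 16 x + 8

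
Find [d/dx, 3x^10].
30 x^{9}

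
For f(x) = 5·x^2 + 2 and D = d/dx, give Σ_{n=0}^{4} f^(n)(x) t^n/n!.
5 t^{2} + 10 t x + 5 x^{2} + 2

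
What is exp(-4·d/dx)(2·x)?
2 x - 8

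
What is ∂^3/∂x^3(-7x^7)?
- 1470 x^{4}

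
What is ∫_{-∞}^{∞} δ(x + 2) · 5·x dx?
-10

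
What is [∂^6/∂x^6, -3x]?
-18\frac{d^{5}}{dx^{5}}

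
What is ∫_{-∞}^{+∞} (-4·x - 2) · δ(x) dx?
-2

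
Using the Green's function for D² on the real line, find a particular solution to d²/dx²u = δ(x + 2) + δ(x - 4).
\frac{|x + 2|}{2} + \frac{|x - 4|}{2}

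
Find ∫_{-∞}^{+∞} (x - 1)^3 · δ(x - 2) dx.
1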